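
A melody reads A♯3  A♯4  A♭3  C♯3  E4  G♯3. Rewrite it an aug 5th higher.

E##4 E##5 E4 G##3 B#4 D##4

A#3: a fifth up reaches E, and 8 semitones makes it E##4.
An augmented fifth up from A#4 gives E##5.
An augmented fifth up from Ab3 gives E4.
C#3: a fifth up reaches G, and 8 semitones makes it G##3.
E4 up an augmented fifth is B#4.
An augmented fifth up from G#3 gives D##4.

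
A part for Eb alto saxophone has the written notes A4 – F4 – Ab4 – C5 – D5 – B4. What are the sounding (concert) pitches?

C4 Ab3 Cb4 Eb4 F4 D4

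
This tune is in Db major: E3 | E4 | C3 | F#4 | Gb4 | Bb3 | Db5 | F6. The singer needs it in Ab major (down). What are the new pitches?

B2 B3 G2 C#4 Db4 F3 Ab4 C6

Db major to Ab major down is a perfect fourth, so every note moves down by that interval.
E3 gives B2
E4 gives B3
C3 gives G2
F#4 gives C#4
Gb4 gives Db4
Bb3 gives F3
Db5 gives Ab4
F6 gives C6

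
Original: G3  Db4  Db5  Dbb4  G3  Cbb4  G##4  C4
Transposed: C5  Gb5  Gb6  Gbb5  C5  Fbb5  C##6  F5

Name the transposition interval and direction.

up a perfect eleventh

Take the first pair: G3 → C5. G to C spans 11 letter names, so the interval is some kind of eleventh.
G3 to C5 is 17 semitones, which makes it a perfect eleventh; the second version is higher, so the direction is up.
Checking another pair — C4 → F5 — gives the same interval.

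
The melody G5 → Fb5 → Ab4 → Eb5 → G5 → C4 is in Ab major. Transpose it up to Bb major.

A5 Gb5 Bb4 F5 A5 D4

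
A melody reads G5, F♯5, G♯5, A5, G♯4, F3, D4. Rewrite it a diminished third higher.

G5: a third up reaches B, and 2 semitones makes it Bbb5.
F#5 up a diminished third is Ab5.
G#5: a third up reaches B, and 2 semitones makes it Bb5.
A5: a third up reaches C, and 2 semitones makes it Cb6.
G#4 up a diminished third is Bb4.
A diminished third up from F3 gives Abb3.
A diminished third up from D4 gives Fb4.

Bbb5 Ab5 Bb5 Cb6 Bb4 Abb3 Fb4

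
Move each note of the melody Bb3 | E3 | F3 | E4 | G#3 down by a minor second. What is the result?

A3 D#3 E3 D#4 F##3

Bb3 gives A3
E3 gives D#3
F3 gives E3
E4 gives D#4
G#3 gives F##3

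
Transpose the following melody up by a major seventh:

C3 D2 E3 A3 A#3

B3 C#3 D#4 G#4 G##4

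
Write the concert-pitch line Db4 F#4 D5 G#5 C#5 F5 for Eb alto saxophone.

The Eb alto saxophone sounds a major sixth below written, so the written part must be a major sixth above concert — transpose each note up.
Db4 -> Bb4
F#4 -> D#5
D5 -> B5
G#5 -> E#6
C#5 -> A#5
F5 -> D6

Bb4 D#5 B5 E#6 A#5 D6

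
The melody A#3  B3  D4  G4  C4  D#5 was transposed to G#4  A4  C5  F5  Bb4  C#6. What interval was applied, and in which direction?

Take the first pair: A#3 → G#4. A to G spans 7 letter names, so the interval is some kind of seventh.
A#3 to G#4 is 10 semitones, which makes it a minor seventh; the second version is higher, so the direction is up.
Checking another pair — D#5 → C#6 — gives the same interval.

up a minor seventh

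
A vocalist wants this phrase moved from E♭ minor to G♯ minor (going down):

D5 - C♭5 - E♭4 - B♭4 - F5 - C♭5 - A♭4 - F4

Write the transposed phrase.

F##4 E4 G#3 D#4 A#4 E4 C#4 A#3

E♭ minor to G♯ minor down is a diminished sixth, so every note moves down by that interval.
D5 to F##4
Cb5 to E4
Eb4 to G#3
Bb4 to D#4
F5 to A#4
Cb5 to E4
Ab4 to C#4
F4 to A#3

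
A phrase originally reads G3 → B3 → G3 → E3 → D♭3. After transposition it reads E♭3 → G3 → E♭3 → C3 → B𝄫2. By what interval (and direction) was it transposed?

From G3 to Eb3 is 3 letter names — a third of some quality.
Eb3 to G3 is 4 semitones, which makes it a major third; the second version is lower, so the direction is down.
Checking another pair — Db3 → Bbb2 — gives the same interval.

down a major third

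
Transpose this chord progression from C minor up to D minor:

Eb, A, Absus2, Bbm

F B Bbsus2 Cm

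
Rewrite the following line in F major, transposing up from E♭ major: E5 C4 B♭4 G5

F#5 D4 C5 A5

E♭ major to F major up is a major second, so every note moves up by that interval.
E5 -> F#5
C4 -> D4
Bb4 -> C5
G5 -> A5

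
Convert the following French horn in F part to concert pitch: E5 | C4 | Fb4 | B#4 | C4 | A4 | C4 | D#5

The French horn in F sounds a perfect fifth below written, so transpose each written note down a perfect fifth.
E5 -> A4
C4 -> F3
Fb4 -> Bbb3
B#4 -> E#4
C4 -> F3
A4 -> D4
C4 -> F3
D#5 -> G#4

A4 F3 Bbb3 E#4 F3 D4 F3 G#4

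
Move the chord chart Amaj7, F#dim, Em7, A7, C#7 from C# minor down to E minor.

C# minor down to E minor is a major sixth; each chord root moves by that interval while the quality stays the same.
Amaj7: root A down a major sixth → C, giving Cmaj7.
F#dim: root F# down a major sixth → A, giving Adim.
Em7: root E down a major sixth → G, giving Gm7.
A7: root A down a major sixth → C, giving C7.
C#7: root C# down a major sixth → E, giving E7.

Cmaj7 Adim Gm7 C7 E7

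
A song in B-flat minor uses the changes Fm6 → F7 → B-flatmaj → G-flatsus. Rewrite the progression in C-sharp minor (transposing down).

B-flat minor down to C-sharp minor is a diminished seventh; each chord root moves by that interval while the quality stays the same.
Fm6: root F down a diminished seventh → G#, giving G#m6.
F7: root F down a diminished seventh → G#, giving G#7.
B-flatmaj: root B-flat down a diminished seventh → C#, giving C#maj.
G-flatsus: root G-flat down a diminished seventh → A, giving Asus.

G#m6 G#7 C#maj Asus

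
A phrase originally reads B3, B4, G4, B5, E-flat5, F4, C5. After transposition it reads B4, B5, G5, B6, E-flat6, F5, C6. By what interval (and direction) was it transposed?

up a perfect octave

Take the first pair: B3 → B4. B to B spans 8 letter names, so the interval is some kind of octave.
B3 to B4 is 12 semitones, which makes it a perfect octave; the second version is higher, so the direction is up.
Checking another pair — C5 → C6 — gives the same interval.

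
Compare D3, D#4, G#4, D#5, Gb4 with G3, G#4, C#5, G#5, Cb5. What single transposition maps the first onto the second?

From D3 to G3 is 4 letter names — a fourth of some quality.
D3 to G3 is 5 semitones, which makes it a perfect fourth; the second version is higher, so the direction is up.
Checking another pair — Gb4 → Cb5 — gives the same interval.

up a perfect fourth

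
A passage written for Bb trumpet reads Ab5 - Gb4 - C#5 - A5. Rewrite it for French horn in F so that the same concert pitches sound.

First find concert pitch: the Bb trumpet sounds a major second below written, so Ab5 Gb4 C#5 A5 sounds Gb5 Fb4 B4 G5.
Then write for French horn in F: it sounds a perfect fifth below written, so the part must be a perfect fifth above concert.
Gb5 → Db6
Fb4 → Cb5
B4 → F#5
G5 → D6

Db6 Cb5 F#5 D6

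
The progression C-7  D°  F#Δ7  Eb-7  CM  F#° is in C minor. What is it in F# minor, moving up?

F#-7 G#° B#Δ7 A-7 F#M B#°

C minor up to F# minor is an augmented fourth; each chord root moves by that interval while the quality stays the same.
C-7: root C up an augmented fourth → F#, giving F#-7.
D°: root D up an augmented fourth → G#, giving G#°.
F#Δ7: root F# up an augmented fourth → B#, giving B#Δ7.
Eb-7: root Eb up an augmented fourth → A, giving A-7.
CM: root C up an augmented fourth → F#, giving F#M.
F#°: root F# up an augmented fourth → B#, giving B#°.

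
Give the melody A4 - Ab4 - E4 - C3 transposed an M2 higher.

B4 Bb4 F#4 D3

A4 up a major second is B4.
Ab4: a second up reaches B, and 2 semitones makes it Bb4.
A major second up from E4 gives F#4.
C3 up a major second is D3.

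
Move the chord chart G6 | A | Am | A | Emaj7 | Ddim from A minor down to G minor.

F6 G Gm G Dmaj7 Cdim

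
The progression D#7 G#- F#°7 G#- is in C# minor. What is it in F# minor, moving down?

G#7 C#- B°7 C#-

C# minor down to F# minor is a perfect fifth; each chord root moves by that interval while the quality stays the same.
D#7: root D# down a perfect fifth → G#, giving G#7.
G#-: root G# down a perfect fifth → C#, giving C#-.
F#°7: root F# down a perfect fifth → B, giving B°7.
G#-: root G# down a perfect fifth → C#, giving C#-.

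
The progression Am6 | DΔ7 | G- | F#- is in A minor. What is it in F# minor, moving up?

F#m6 BΔ7 E- D#-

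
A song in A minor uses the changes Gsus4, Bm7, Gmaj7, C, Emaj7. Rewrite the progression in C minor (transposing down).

A minor down to C minor is a major sixth; each chord root moves by that interval while the quality stays the same.
Gsus4: root G down a major sixth → Bb, giving Bbsus4.
Bm7: root B down a major sixth → D, giving Dm7.
Gmaj7: root G down a major sixth → Bb, giving Bbmaj7.
C: root C down a major sixth → Eb, giving Eb.
Emaj7: root E down a major sixth → G, giving Gmaj7.

Bbsus4 Dm7 Bbmaj7 Eb Gmaj7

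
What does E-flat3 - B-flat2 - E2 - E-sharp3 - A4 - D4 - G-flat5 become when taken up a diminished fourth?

Eb3: a fourth up reaches A, and 4 semitones makes it Abb3.
Bb2: a fourth up reaches E, and 4 semitones makes it Ebb3.
E2: a fourth up reaches A, and 4 semitones makes it Ab2.
E#3: a fourth up reaches A, and 4 semitones makes it A3.
A4 up a diminished fourth is Db5.
D4 up a diminished fourth is Gb4.
A diminished fourth up from Gb5 gives Cbb6.

Abb3 Ebb3 Ab2 A3 Db5 Gb4 Cbb6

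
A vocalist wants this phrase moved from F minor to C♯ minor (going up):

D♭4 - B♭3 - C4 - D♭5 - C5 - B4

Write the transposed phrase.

A4 F#4 G#4 A5 G#5 F##5

F minor to C♯ minor up is an augmented fifth, so every note moves up by that interval.
Db4 -> A4
Bb3 -> F#4
C4 -> G#4
Db5 -> A5
C5 -> G#5
B4 -> F##5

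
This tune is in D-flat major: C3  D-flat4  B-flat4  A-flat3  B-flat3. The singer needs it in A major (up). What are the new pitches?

G#3 A4 F#5 E4 F#4

D-flat major to A major up is an augmented fifth, so every note moves up by that interval.
C3 becomes G#3
Db4 becomes A4
Bb4 becomes F#5
Ab3 becomes E4
Bb3 becomes F#4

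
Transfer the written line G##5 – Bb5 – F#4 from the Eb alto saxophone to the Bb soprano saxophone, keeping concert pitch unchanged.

C##5 Eb5 B3

First find concert pitch: the Eb alto saxophone sounds a major sixth below written, so G##5 Bb5 F#4 sounds B#4 Db5 A3.
Then write for Bb soprano saxophone: it sounds a major second below written, so the part must be a major second above concert.
B#4 → C##5
Db5 → Eb5
A3 → B3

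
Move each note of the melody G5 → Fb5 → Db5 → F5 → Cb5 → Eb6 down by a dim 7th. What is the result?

A diminished seventh down from G5 gives A#4.
Fb5 down a diminished seventh is G4.
Db5 down a diminished seventh is E4.
A diminished seventh down from F5 gives G#4.
A diminished seventh down from Cb5 gives D4.
Eb6 down a diminished seventh is F#5.

A#4 G4 E4 G#4 D4 F#5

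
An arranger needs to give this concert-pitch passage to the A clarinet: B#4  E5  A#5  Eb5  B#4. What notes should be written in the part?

D#5 G5 C#6 Gb5 D#5

The A clarinet sounds a minor third below written, so the written part must be a minor third above concert — transpose each note up.
B#4 -> D#5
E5 -> G5
A#5 -> C#6
Eb5 -> Gb5
B#4 -> D#5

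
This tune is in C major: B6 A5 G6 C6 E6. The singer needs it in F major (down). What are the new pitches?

E6 D5 C6 F5 A5

C major to F major down is a perfect fifth, so every note moves down by that interval.
B6 to E6
A5 to D5
G6 to C6
C6 to F5
E6 to A5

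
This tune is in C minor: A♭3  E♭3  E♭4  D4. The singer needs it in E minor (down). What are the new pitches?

From C down to E is a minor sixth; apply that to each pitch.
Ab3 -> C3
Eb3 -> G2
Eb4 -> G3
D4 -> F#3

C3 G2 G3 F#3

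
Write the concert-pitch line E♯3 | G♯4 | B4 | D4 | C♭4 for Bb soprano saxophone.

The Bb soprano saxophone sounds a major second below written, so the written part must be a major second above concert — transpose each note up.
E#3 becomes F##3
G#4 becomes A#4
B4 becomes C#5
D4 becomes E4
Cb4 becomes Db4

F##3 A#4 C#5 E4 Db4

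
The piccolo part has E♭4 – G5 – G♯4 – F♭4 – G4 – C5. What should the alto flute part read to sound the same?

First find concert pitch: the piccolo sounds a perfect octave above written, so E♭4 G5 G♯4 F♭4 G4 C5 sounds Eb5 G6 G#5 Fb5 G5 C6.
Then write for alto flute: it sounds a perfect fourth below written, so the part must be a perfect fourth above concert.
Eb5 → Ab5
G6 → C7
G#5 → C#6
Fb5 → Bbb5
G5 → C6
C6 → F6

Ab5 C7 C#6 Bbb5 C6 F6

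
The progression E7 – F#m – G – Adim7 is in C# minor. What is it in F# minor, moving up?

A7 Bm C Ddim7

C# minor up to F# minor is a perfect fourth; each chord root moves by that interval while the quality stays the same.
E7: root E up a perfect fourth → A, giving A7.
F#m: root F# up a perfect fourth → B, giving Bm.
G: root G up a perfect fourth → C, giving C.
Adim7: root A up a perfect fourth → D, giving Ddim7.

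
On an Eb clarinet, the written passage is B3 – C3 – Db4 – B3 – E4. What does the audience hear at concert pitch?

The Eb clarinet sounds a minor third above written, so transpose each written note up a minor third.
B3 → D4
C3 → Eb3
Db4 → Fb4
B3 → D4
E4 → G4

D4 Eb3 Fb4 D4 G4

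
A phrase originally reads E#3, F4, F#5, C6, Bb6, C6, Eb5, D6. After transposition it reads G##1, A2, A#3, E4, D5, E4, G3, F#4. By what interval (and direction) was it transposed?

down a minor thirteenth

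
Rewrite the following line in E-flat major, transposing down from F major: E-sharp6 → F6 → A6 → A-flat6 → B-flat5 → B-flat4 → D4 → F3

D#6 Eb6 G6 Gb6 Ab5 Ab4 C4 Eb3

From F down to E-flat is a major second; apply that to each pitch.
E#6 gives D#6
F6 gives Eb6
A6 gives G6
Ab6 gives Gb6
Bb5 gives Ab5
Bb4 gives Ab4
D4 gives C4
F3 gives Eb3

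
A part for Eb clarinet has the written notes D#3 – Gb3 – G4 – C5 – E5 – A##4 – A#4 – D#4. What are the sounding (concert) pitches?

F#3 Bbb3 Bb4 Eb5 G5 C##5 C#5 F#4

The Eb clarinet sounds a minor third above written, so transpose each written note up a minor third.
D#3 to F#3
Gb3 to Bbb3
G4 to Bb4
C5 to Eb5
E5 to G5
A##4 to C##5
A#4 to C#5
D#4 to F#4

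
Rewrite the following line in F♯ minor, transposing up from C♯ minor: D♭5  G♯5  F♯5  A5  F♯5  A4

Gb5 C#6 B5 D6 B5 D5

C♯ minor to F♯ minor up is a perfect fourth, so every note moves up by that interval.
Db5 to Gb5
G#5 to C#6
F#5 to B5
A5 to D6
F#5 to B5
A4 to D5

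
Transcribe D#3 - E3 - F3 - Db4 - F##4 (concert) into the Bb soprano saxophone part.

The Bb soprano saxophone sounds a major second below written, so the written part must be a major second above concert — transpose each note up.
D#3 gives E#3
E3 gives F#3
F3 gives G3
Db4 gives Eb4
F##4 gives G##4

E#3 F#3 G3 Eb4 G##4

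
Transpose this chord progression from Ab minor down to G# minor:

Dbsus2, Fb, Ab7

C#sus2 E G#7

Ab minor down to G# minor is a diminished second; each chord root moves by that interval while the quality stays the same.
Dbsus2: root Db down a diminished second → C#, giving C#sus2.
Fb: root Fb down a diminished second → E, giving E.
Ab7: root Ab down a diminished second → G#, giving G#7.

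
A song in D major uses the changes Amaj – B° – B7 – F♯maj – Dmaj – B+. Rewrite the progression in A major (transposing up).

D major up to A major is a perfect fifth; each chord root moves by that interval while the quality stays the same.
Amaj: root A up a perfect fifth → E, giving Emaj.
B°: root B up a perfect fifth → F#, giving F#°.
B7: root B up a perfect fifth → F#, giving F#7.
F♯maj: root F♯ up a perfect fifth → C#, giving C#maj.
Dmaj: root D up a perfect fifth → A, giving Amaj.
B+: root B up a perfect fifth → F#, giving F#+.

Emaj F#° F#7 C#maj Amaj F#+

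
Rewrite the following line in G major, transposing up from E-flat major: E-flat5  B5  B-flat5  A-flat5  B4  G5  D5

G5 D#6 D6 C6 D#5 B5 F#5

From E-flat up to G is a major third; apply that to each pitch.
Eb5 gives G5
B5 gives D#6
Bb5 gives D6
Ab5 gives C6
B4 gives D#5
G5 gives B5
D5 gives F#5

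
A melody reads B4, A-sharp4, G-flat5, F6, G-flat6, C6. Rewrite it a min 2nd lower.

B4 down a minor second is A#4.
A#4: a second down reaches G, and 1 semitone makes it G##4.
A minor second down from Gb5 gives F5.
A minor second down from F6 gives E6.
Gb6 down a minor second is F6.
C6 down a minor second is B5.

A#4 G##4 F5 E6 F6 B5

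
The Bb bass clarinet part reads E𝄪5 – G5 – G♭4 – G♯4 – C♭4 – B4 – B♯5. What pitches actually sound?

D##4 F4 Fb3 F#3 Bbb2 A3 A#4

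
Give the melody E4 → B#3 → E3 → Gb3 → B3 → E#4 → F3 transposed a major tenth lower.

E4 becomes C3
B#3 becomes G#2
E3 becomes C2
Gb3 becomes Ebb2
B3 becomes G2
E#4 becomes C#3
F3 becomes Db2

C3 G#2 C2 Ebb2 G2 C#3 Db2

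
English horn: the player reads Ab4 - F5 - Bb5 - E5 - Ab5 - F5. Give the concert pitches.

Db4 Bb4 Eb5 A4 Db5 Bb4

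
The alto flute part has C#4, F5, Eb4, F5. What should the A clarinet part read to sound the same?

B3 Eb5 Db4 Eb5

First find concert pitch: the alto flute sounds a perfect fourth below written, so C#4 F5 Eb4 F5 sounds G#3 C5 Bb3 C5.
Then write for A clarinet: it sounds a minor third below written, so the part must be a minor third above concert.
G#3 → B3
C5 → Eb5
Bb3 → Db4
C5 → Eb5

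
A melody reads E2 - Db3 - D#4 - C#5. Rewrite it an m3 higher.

E2 -> G2
Db3 -> Fb3
D#4 -> F#4
C#5 -> E5

G2 Fb3 F#4 E5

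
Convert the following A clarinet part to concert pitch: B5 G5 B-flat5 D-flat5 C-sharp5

The A clarinet sounds a minor third below written, so transpose each written note down a minor third.
B5 becomes G#5
G5 becomes E5
Bb5 becomes G5
Db5 becomes Bb4
C#5 becomes A#4

G#5 E5 G5 Bb4 A#4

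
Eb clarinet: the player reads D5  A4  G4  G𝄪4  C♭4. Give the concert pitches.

Written C4 on the Eb clarinet sounds as Eb4, a minor third higher; apply that shift to every note.
D5 becomes F5
A4 becomes C5
G4 becomes Bb4
G##4 becomes B#4
Cb4 becomes Ebb4

F5 C5 Bb4 B#4 Ebb4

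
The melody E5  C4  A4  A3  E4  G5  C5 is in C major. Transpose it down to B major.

D#5 B3 G#4 G#3 D#4 F#5 B4

From C down to B is a minor second; apply that to each pitch.
E5 -> D#5
C4 -> B3
A4 -> G#4
A3 -> G#3
E4 -> D#4
G5 -> F#5
C5 -> B4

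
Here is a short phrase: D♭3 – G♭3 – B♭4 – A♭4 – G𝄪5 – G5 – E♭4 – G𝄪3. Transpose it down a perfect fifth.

A perfect fifth down from Db3 gives Gb2.
Gb3: a fifth down reaches C, and 7 semitones makes it Cb3.
Bb4 down a perfect fifth is Eb4.
Ab4: a fifth down reaches D, and 7 semitones makes it Db4.
A perfect fifth down from G##5 gives C##5.
A perfect fifth down from G5 gives C5.
Eb4 down a perfect fifth is Ab3.
G##3: a fifth down reaches C, and 7 semitones makes it C##3.

Gb2 Cb3 Eb4 Db4 C##5 C5 Ab3 C##3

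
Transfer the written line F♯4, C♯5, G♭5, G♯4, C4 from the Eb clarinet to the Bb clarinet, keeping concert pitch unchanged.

B4 F#5 Cb6 C#5 F4

First find concert pitch: the Eb clarinet sounds a minor third above written, so F♯4 C♯5 G♭5 G♯4 C4 sounds A4 E5 Bbb5 B4 Eb4.
Then write for Bb clarinet: it sounds a major second below written, so the part must be a major second above concert.
A4 → B4
E5 → F#5
Bbb5 → Cb6
B4 → C#5
Eb4 → F4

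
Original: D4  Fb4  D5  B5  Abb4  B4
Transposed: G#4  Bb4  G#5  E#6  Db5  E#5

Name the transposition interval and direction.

up an augmented fourth

Take the first pair: D4 → G#4. D to G spans 4 letter names, so the interval is some kind of fourth.
D4 to G#4 is 6 semitones, which makes it an augmented fourth; the second version is higher, so the direction is up.
Checking another pair — B4 → E#5 — gives the same interval.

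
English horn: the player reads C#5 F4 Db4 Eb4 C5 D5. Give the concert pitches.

The English horn sounds a perfect fifth below written, so transpose each written note down a perfect fifth.
C#5 to F#4
F4 to Bb3
Db4 to Gb3
Eb4 to Ab3
C5 to F4
D5 to G4

F#4 Bb3 Gb3 Ab3 F4 G4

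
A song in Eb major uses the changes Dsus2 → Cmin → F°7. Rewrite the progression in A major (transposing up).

G#sus2 F#min B°7

Eb major up to A major is an augmented fourth; each chord root moves by that interval while the quality stays the same.
Dsus2: root D up an augmented fourth → G#, giving G#sus2.
Cmin: root C up an augmented fourth → F#, giving F#min.
F°7: root F up an augmented fourth → B, giving B°7.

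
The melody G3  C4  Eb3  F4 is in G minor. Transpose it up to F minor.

F4 Bb4 Db4 Eb5

From G up to F is a minor seventh; apply that to each pitch.
G3 to F4
C4 to Bb4
Eb3 to Db4
F4 to Eb5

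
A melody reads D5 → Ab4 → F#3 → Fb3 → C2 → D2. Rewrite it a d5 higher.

Ab5 Ebb5 C4 Cbb4 Gb2 Ab2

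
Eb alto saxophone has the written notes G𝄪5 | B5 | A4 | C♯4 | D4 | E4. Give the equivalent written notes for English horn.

First find concert pitch: the Eb alto saxophone sounds a major sixth below written, so G𝄪5 B5 A4 C♯4 D4 E4 sounds B#4 D5 C4 E3 F3 G3.
Then write for English horn: it sounds a perfect fifth below written, so the part must be a perfect fifth above concert.
B#4 → F##5
D5 → A5
C4 → G4
E3 → B3
F3 → C4
G3 → D4

F##5 A5 G4 B3 C4 D4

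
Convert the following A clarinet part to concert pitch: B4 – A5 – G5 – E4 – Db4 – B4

G#4 F#5 E5 C#4 Bb3 G#4

The A clarinet sounds a minor third below written, so transpose each written note down a minor third.
B4 -> G#4
A5 -> F#5
G5 -> E5
E4 -> C#4
Db4 -> Bb3
B4 -> G#4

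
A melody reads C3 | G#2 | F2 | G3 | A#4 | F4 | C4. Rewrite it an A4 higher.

F#3 C##3 B2 C#4 D##5 B4 F#4

C3 up an augmented fourth is F#3.
An augmented fourth up from G#2 gives C##3.
F2 up an augmented fourth is B2.
An augmented fourth up from G3 gives C#4.
A#4: a fourth up reaches D, and 6 semitones makes it D##5.
An augmented fourth up from F4 gives B4.
An augmented fourth up from C4 gives F#4.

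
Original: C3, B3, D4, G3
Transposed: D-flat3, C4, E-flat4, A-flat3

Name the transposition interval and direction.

up a minor second

From C3 to Db3 is 2 letter names — a second of some quality.
C3 to Db3 is 1 semitone, which makes it a minor second; the second version is higher, so the direction is up.
Checking another pair — G3 → Ab3 — gives the same interval.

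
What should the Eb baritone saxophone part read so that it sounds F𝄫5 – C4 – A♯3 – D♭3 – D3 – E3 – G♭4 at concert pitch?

Written C4 sounds as Eb2 on the Eb baritone saxophone, so concert pitches are written a major thirteenth up.
Fbb5 -> Dbb7
C4 -> A5
A#3 -> F##5
Db3 -> Bb4
D3 -> B4
E3 -> C#5
Gb4 -> Eb6

Dbb7 A5 F##5 Bb4 B4 C#5 Eb6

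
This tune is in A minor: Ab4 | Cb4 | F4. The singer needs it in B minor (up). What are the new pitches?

Bb4 Db4 G4

From A up to B is a major second; apply that to each pitch.
Ab4 to Bb4
Cb4 to Db4
F4 to G4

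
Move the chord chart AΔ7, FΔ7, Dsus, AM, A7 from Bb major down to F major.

Bb major down to F major is a perfect fourth; each chord root moves by that interval while the quality stays the same.
AΔ7: root A down a perfect fourth → E, giving EΔ7.
FΔ7: root F down a perfect fourth → C, giving CΔ7.
Dsus: root D down a perfect fourth → A, giving Asus.
AM: root A down a perfect fourth → E, giving EM.
A7: root A down a perfect fourth → E, giving E7.

EΔ7 CΔ7 Asus EM E7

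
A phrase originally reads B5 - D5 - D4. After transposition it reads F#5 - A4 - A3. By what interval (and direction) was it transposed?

From B5 to F#5 is 4 letter names — a fourth of some quality.
F#5 to B5 is 5 semitones, which makes it a perfect fourth; the second version is lower, so the direction is down.
Checking another pair — D4 → A3 — gives the same interval.

down a perfect fourth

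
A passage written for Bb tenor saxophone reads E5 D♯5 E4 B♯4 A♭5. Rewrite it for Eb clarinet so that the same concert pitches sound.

B3 A#3 B2 F##3 Eb4

First find concert pitch: the Bb tenor saxophone sounds a major ninth below written, so E5 D♯5 E4 B♯4 A♭5 sounds D4 C#4 D3 A#3 Gb4.
Then write for Eb clarinet: it sounds a minor third above written, so the part must be a minor third below concert.
D4 → B3
C#4 → A#3
D3 → B2
A#3 → F##3
Gb4 → Eb4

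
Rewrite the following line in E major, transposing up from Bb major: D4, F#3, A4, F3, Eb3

G#4 B#3 D#5 B3 A3

Bb major to E major up is an augmented fourth, so every note moves up by that interval.
D4 → G#4
F#3 → B#3
A4 → D#5
F3 → B3
Eb3 → A3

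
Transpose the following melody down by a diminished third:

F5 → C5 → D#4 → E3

D#5 A#4 B##3 C##3

A diminished third down from F5 gives D#5.
C5 down a diminished third is A#4.
A diminished third down from D#4 gives B##3.
E3: a third down reaches C, and 2 semitones makes it C##3.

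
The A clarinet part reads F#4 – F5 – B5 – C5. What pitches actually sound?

The A clarinet sounds a minor third below written, so transpose each written note down a minor third.
F#4 -> D#4
F5 -> D5
B5 -> G#5
C5 -> A4

D#4 D5 G#5 A4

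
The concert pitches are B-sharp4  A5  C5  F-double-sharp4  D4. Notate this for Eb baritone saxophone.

G##6 F#7 A6 D##6 B5

Written C4 sounds as Eb2 on the Eb baritone saxophone, so concert pitches are written a major thirteenth up.
B#4 -> G##6
A5 -> F#7
C5 -> A6
F##4 -> D##6
D4 -> B5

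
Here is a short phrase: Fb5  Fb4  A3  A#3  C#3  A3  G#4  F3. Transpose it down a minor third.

Db5 Db4 F#3 F##3 A#2 F#3 E#4 D3

Fb5: a third down reaches D, and 3 semitones makes it Db5.
Fb4 down a minor third is Db4.
A minor third down from A3 gives F#3.
A#3 down a minor third is F##3.
C#3 down a minor third is A#2.
A minor third down from A3 gives F#3.
A minor third down from G#4 gives E#4.
F3 down a minor third is D3.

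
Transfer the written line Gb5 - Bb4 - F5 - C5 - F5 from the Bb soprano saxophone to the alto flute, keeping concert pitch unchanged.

Bbb5 Db5 Ab5 Eb5 Ab5

First find concert pitch: the Bb soprano saxophone sounds a major second below written, so Gb5 Bb4 F5 C5 F5 sounds Fb5 Ab4 Eb5 Bb4 Eb5.
Then write for alto flute: it sounds a perfect fourth below written, so the part must be a perfect fourth above concert.
Fb5 → Bbb5
Ab4 → Db5
Eb5 → Ab5
Bb4 → Eb5
Eb5 → Ab5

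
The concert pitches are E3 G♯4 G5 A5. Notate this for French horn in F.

Written C4 sounds as F3 on the French horn in F, so concert pitches are written a perfect fifth up.
E3 gives B3
G#4 gives D#5
G5 gives D6
A5 gives E6

B3 D#5 D6 E6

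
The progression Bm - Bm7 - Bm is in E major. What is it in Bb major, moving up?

Fm Fm7 Fm

E major up to Bb major is a diminished fifth; each chord root moves by that interval while the quality stays the same.
Bm: root B up a diminished fifth → F, giving Fm.
Bm7: root B up a diminished fifth → F, giving Fm7.
Bm: root B up a diminished fifth → F, giving Fm.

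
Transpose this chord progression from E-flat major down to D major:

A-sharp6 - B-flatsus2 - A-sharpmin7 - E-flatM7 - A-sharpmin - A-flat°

G##6 Asus2 G##min7 DM7 G##min G°

E-flat major down to D major is a minor second; each chord root moves by that interval while the quality stays the same.
A-sharp6: root A-sharp down a minor second → G##, giving G##6.
B-flatsus2: root B-flat down a minor second → A, giving Asus2.
A-sharpmin7: root A-sharp down a minor second → G##, giving G##min7.
E-flatM7: root E-flat down a minor second → D, giving DM7.
A-sharpmin: root A-sharp down a minor second → G##, giving G##min.
A-flat°: root A-flat down a minor second → G, giving G°.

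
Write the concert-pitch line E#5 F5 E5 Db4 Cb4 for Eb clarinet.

C##5 D5 C#5 Bb3 Ab3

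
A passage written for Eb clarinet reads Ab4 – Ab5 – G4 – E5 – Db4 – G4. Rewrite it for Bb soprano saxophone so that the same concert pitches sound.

First find concert pitch: the Eb clarinet sounds a minor third above written, so Ab4 Ab5 G4 E5 Db4 G4 sounds Cb5 Cb6 Bb4 G5 Fb4 Bb4.
Then write for Bb soprano saxophone: it sounds a major second below written, so the part must be a major second above concert.
Cb5 → Db5
Cb6 → Db6
Bb4 → C5
G5 → A5
Fb4 → Gb4
Bb4 → C5

Db5 Db6 C5 A5 Gb4 C5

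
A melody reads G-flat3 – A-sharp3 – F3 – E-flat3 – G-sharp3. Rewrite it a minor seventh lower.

Gb3: a seventh down reaches A, and 10 semitones makes it Ab2.
A minor seventh down from A#3 gives B#2.
A minor seventh down from F3 gives G2.
Eb3 down a minor seventh is F2.
A minor seventh down from G#3 gives A#2.

Ab2 B#2 G2 F2 A#2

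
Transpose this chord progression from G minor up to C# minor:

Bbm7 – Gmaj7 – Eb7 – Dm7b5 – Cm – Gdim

Em7 C#maj7 A7 G#m7b5 F#m C#dim

G minor up to C# minor is an augmented fourth; each chord root moves by that interval while the quality stays the same.
Bbm7: root Bb up an augmented fourth → E, giving Em7.
Gmaj7: root G up an augmented fourth → C#, giving C#maj7.
Eb7: root Eb up an augmented fourth → A, giving A7.
Dm7b5: root D up an augmented fourth → G#, giving G#m7b5.
Cm: root C up an augmented fourth → F#, giving F#m.
Gdim: root G up an augmented fourth → C#, giving C#dim.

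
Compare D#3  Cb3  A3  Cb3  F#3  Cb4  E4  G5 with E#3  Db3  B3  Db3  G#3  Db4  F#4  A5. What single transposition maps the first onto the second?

up a major second

Take the first pair: D#3 → E#3. D to E spans 2 letter names, so the interval is some kind of second.
D#3 to E#3 is 2 semitones, which makes it a major second; the second version is higher, so the direction is up.
Checking another pair — G5 → A5 — gives the same interval.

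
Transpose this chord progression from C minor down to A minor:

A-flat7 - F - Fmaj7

F7 D Dmaj7

C minor down to A minor is a minor third; each chord root moves by that interval while the quality stays the same.
A-flat7: root A-flat down a minor third → F, giving F7.
F: root F down a minor third → D, giving D.
Fmaj7: root F down a minor third → D, giving Dmaj7.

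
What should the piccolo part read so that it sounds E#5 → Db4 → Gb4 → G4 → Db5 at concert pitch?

E#4 Db3 Gb3 G3 Db4

Written C4 sounds as C5 on the piccolo, so concert pitches are written a perfect octave down.
E#5 to E#4
Db4 to Db3
Gb4 to Gb3
G4 to G3
Db5 to Db4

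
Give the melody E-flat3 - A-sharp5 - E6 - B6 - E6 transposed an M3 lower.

Eb3 → Cb3
A#5 → F#5
E6 → C6
B6 → G6
E6 → C6

Cb3 F#5 C6 G6 C6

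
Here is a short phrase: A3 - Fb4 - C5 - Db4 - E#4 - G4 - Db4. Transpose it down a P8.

A2 Fb3 C4 Db3 E#3 G3 Db3

A3 → A2
Fb4 → Fb3
C5 → C4
Db4 → Db3
E#4 → E#3
G4 → G3
Db4 → Db3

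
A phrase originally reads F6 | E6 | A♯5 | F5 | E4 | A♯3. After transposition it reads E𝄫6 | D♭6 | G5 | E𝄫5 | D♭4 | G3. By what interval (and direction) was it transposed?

Take the first pair: F6 → Ebb6. F to E spans 2 letter names, so the interval is some kind of second.
Ebb6 to F6 is 3 semitones, which makes it an augmented second; the second version is lower, so the direction is down.
Checking another pair — A#3 → G3 — gives the same interval.

down an augmented second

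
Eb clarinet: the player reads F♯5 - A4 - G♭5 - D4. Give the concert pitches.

A5 C5 Bbb5 F4

The Eb clarinet sounds a minor third above written, so transpose each written note up a minor third.
F#5 becomes A5
A4 becomes C5
Gb5 becomes Bbb5
D4 becomes F4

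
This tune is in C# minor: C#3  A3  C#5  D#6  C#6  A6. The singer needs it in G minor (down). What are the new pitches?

G2 Eb3 G4 A5 G5 Eb6

From C# down to G is an augmented fourth; apply that to each pitch.
C#3 gives G2
A3 gives Eb3
C#5 gives G4
D#6 gives A5
C#6 gives G5
A6 gives Eb6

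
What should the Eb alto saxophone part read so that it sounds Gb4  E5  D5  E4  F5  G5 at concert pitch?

Eb5 C#6 B5 C#5 D6 E6

The Eb alto saxophone sounds a major sixth below written, so the written part must be a major sixth above concert — transpose each note up.
Gb4 -> Eb5
E5 -> C#6
D5 -> B5
E4 -> C#5
F5 -> D6
G5 -> E6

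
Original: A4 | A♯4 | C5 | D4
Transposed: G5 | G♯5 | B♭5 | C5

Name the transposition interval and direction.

up a minor seventh

Take the first pair: A4 → G5. A to G spans 7 letter names, so the interval is some kind of seventh.
A4 to G5 is 10 semitones, which makes it a minor seventh; the second version is higher, so the direction is up.
Checking another pair — D4 → C5 — gives the same interval.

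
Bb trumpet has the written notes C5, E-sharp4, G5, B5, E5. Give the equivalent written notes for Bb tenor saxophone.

First find concert pitch: the Bb trumpet sounds a major second below written, so C5 E-sharp4 G5 B5 E5 sounds Bb4 D#4 F5 A5 D5.
Then write for Bb tenor saxophone: it sounds a major ninth below written, so the part must be a major ninth above concert.
Bb4 → C6
D#4 → E#5
F5 → G6
A5 → B6
D5 → E6

C6 E#5 G6 B6 E6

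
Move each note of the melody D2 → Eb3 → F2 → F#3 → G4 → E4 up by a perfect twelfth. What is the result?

A3 Bb4 C4 C#5 D6 B5

D2 becomes A3
Eb3 becomes Bb4
F2 becomes C4
F#3 becomes C#5
G4 becomes D6
E4 becomes B5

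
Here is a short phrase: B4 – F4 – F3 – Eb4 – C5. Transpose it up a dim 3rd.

A diminished third up from B4 gives Db5.
A diminished third up from F4 gives Abb4.
A diminished third up from F3 gives Abb3.
A diminished third up from Eb4 gives Gbb4.
C5 up a diminished third is Ebb5.

Db5 Abb4 Abb3 Gbb4 Ebb5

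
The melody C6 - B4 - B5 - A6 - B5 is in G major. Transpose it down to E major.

From G down to E is a minor third; apply that to each pitch.
C6 -> A5
B4 -> G#4
B5 -> G#5
A6 -> F#6
B5 -> G#5

A5 G#4 G#5 F#6 G#5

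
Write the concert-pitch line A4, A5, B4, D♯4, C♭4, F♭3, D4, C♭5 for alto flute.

D5 D6 E5 G#4 Fb4 Bbb3 G4 Fb5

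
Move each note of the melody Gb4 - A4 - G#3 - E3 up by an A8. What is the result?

Gb4 → G5
A4 → A#5
G#3 → G##4
E3 → E#4

G5 A#5 G##4 E#4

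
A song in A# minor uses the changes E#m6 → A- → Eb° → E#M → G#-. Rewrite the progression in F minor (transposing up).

Cm6 Fb- Cbb° CM Eb-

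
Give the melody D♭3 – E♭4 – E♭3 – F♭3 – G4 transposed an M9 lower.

Cb2 Db3 Db2 Ebb2 F3

Db3 becomes Cb2
Eb4 becomes Db3
Eb3 becomes Db2
Fb3 becomes Ebb2
G4 becomes F3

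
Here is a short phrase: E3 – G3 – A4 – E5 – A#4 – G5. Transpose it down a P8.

E3: an octave down reaches E, and 12 semitones makes it E2.
G3: an octave down reaches G, and 12 semitones makes it G2.
A4 down a perfect octave is A3.
E5 down a perfect octave is E4.
A#4 down a perfect octave is A#3.
G5: an octave down reaches G, and 12 semitones makes it G4.

E2 G2 A3 E4 A#3 G4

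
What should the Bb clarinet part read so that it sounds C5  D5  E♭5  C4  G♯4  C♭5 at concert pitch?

The Bb clarinet sounds a major second below written, so the written part must be a major second above concert — transpose each note up.
C5 becomes D5
D5 becomes E5
Eb5 becomes F5
C4 becomes D4
G#4 becomes A#4
Cb5 becomes Db5

D5 E5 F5 D4 A#4 Db5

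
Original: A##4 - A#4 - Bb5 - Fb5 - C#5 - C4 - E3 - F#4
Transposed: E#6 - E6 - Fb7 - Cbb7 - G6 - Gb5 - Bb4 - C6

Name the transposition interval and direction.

Take the first pair: A##4 → E#6. A to E spans 12 letter names, so the interval is some kind of twelfth.
A##4 to E#6 is 18 semitones, which makes it a diminished twelfth; the second version is higher, so the direction is up.
Checking another pair — F#4 → C6 — gives the same interval.

up a diminished twelfth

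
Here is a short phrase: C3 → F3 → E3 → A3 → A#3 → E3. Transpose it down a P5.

F2 Bb2 A2 D3 D#3 A2

C3 -> F2
F3 -> Bb2
E3 -> A2
A3 -> D3
A#3 -> D#3
E3 -> A2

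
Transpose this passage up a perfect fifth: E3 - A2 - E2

A perfect fifth up from E3 gives B3.
A2 up a perfect fifth is E3.
E2: a fifth up reaches B, and 7 semitones makes it B2.

B3 E3 B2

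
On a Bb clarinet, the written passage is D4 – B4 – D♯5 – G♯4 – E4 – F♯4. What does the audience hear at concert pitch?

Written C4 on the Bb clarinet sounds as Bb3, a major second lower; apply that shift to every note.
D4 → C4
B4 → A4
D#5 → C#5
G#4 → F#4
E4 → D4
F#4 → E4

C4 A4 C#5 F#4 D4 E4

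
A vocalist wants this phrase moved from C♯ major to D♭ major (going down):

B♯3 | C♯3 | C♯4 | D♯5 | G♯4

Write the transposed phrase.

C3 Db2 Db3 Eb4 Ab3

C♯ major to D♭ major down is an augmented seventh, so every note moves down by that interval.
B#3 -> C3
C#3 -> Db2
C#4 -> Db3
D#5 -> Eb4
G#4 -> Ab3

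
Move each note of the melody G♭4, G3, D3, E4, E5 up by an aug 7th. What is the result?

F#5 F##4 C##4 D##5 D##6

An augmented seventh up from Gb4 gives F#5.
G3 up an augmented seventh is F##4.
D3 up an augmented seventh is C##4.
E4: a seventh up reaches D, and 12 semitones makes it D##5.
E5: a seventh up reaches D, and 12 semitones makes it D##6.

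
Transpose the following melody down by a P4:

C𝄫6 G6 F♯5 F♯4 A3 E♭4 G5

Gbb5 D6 C#5 C#4 E3 Bb3 D5

Cbb6 becomes Gbb5
G6 becomes D6
F#5 becomes C#5
F#4 becomes C#4
A3 becomes E3
Eb4 becomes Bb3
G5 becomes D5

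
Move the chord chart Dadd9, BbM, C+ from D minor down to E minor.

D minor down to E minor is a minor seventh; each chord root moves by that interval while the quality stays the same.
Dadd9: root D down a minor seventh → E, giving Eadd9.
BbM: root Bb down a minor seventh → C, giving CM.
C+: root C down a minor seventh → D, giving D+.

Eadd9 CM D+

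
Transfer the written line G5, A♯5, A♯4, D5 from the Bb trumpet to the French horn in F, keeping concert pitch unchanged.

C6 D#6 D#5 G5

First find concert pitch: the Bb trumpet sounds a major second below written, so G5 A♯5 A♯4 D5 sounds F5 G#5 G#4 C5.
Then write for French horn in F: it sounds a perfect fifth below written, so the part must be a perfect fifth above concert.
F5 → C6
G#5 → D#6
G#4 → D#5
C5 → G5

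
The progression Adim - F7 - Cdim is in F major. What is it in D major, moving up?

F major up to D major is a major sixth; each chord root moves by that interval while the quality stays the same.
Adim: root A up a major sixth → F#, giving F#dim.
F7: root F up a major sixth → D, giving D7.
Cdim: root C up a major sixth → A, giving Adim.

F#dim D7 Adim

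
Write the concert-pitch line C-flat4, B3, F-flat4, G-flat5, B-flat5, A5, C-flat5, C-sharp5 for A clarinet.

Ebb4 D4 Abb4 Bbb5 Db6 C6 Ebb5 E5

Written C4 sounds as A3 on the A clarinet, so concert pitches are written a minor third up.
Cb4 → Ebb4
B3 → D4
Fb4 → Abb4
Gb5 → Bbb5
Bb5 → Db6
A5 → C6
Cb5 → Ebb5
C#5 → E5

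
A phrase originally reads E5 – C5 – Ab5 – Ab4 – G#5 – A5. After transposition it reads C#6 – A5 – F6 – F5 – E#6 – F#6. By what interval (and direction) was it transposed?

up a major sixth

Take the first pair: E5 → C#6. E to C spans 6 letter names, so the interval is some kind of sixth.
E5 to C#6 is 9 semitones, which makes it a major sixth; the second version is higher, so the direction is up.
Checking another pair — A5 → F#6 — gives the same interval.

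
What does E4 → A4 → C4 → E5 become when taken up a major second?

F#4 B4 D4 F#5

E4: a second up reaches F, and 2 semitones makes it F#4.
A4: a second up reaches B, and 2 semitones makes it B4.
C4: a second up reaches D, and 2 semitones makes it D4.
E5: a second up reaches F, and 2 semitones makes it F#5.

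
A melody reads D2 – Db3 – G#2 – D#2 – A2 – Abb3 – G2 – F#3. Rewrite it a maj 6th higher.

D2 gives B2
Db3 gives Bb3
G#2 gives E#3
D#2 gives B#2
A2 gives F#3
Abb3 gives Fb4
G2 gives E3
F#3 gives D#4

B2 Bb3 E#3 B#2 F#3 Fb4 E3 D#4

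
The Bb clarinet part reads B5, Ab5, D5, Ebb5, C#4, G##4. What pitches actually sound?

A5 Gb5 C5 Dbb5 B3 F##4

The Bb clarinet sounds a major second below written, so transpose each written note down a major second.
B5 gives A5
Ab5 gives Gb5
D5 gives C5
Ebb5 gives Dbb5
C#4 gives B3
G##4 gives F##4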